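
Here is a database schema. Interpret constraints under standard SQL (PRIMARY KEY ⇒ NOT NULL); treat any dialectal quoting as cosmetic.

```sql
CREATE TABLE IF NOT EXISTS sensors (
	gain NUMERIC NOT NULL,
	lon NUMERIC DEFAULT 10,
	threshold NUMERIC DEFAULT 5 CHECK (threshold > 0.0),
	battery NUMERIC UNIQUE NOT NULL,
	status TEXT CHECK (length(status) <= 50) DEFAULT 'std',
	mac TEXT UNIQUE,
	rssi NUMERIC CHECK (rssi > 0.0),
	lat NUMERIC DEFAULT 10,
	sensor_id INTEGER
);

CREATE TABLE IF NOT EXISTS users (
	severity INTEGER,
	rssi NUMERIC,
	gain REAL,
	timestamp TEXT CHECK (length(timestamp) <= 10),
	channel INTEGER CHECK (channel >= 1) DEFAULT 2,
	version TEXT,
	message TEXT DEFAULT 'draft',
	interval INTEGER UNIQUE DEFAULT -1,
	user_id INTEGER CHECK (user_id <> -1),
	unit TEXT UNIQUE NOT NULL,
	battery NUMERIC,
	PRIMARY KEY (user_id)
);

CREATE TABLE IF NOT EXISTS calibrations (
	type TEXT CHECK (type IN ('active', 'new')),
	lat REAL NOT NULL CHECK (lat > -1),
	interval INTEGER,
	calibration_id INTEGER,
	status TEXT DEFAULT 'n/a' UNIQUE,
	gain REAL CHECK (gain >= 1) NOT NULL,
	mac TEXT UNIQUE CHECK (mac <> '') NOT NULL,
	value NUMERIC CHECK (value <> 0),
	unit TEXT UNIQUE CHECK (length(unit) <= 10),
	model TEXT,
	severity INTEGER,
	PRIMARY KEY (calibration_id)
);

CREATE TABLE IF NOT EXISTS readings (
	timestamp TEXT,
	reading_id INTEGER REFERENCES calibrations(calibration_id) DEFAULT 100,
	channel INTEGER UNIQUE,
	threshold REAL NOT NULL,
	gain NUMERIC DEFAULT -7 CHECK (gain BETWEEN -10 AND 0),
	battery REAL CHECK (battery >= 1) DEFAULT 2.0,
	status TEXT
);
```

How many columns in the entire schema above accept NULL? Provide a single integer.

29

sensors: 7 nullable (lon, threshold, status, mac, rssi, lat, sensor_id — PK none and explicit NOT NULL columns excluded).
users: 9 nullable (severity, rssi, gain, timestamp, channel, version, message, interval, battery — PK (user_id) and explicit NOT NULL columns excluded).
calibrations: 7 nullable (type, interval, status, value, unit, model, severity — PK (calibration_id) and explicit NOT NULL columns excluded).
readings: 6 nullable (timestamp, reading_id, channel, gain, battery, status — PK none and explicit NOT NULL columns excluded).
Total: 7 + 9 + 7 + 6 = 29.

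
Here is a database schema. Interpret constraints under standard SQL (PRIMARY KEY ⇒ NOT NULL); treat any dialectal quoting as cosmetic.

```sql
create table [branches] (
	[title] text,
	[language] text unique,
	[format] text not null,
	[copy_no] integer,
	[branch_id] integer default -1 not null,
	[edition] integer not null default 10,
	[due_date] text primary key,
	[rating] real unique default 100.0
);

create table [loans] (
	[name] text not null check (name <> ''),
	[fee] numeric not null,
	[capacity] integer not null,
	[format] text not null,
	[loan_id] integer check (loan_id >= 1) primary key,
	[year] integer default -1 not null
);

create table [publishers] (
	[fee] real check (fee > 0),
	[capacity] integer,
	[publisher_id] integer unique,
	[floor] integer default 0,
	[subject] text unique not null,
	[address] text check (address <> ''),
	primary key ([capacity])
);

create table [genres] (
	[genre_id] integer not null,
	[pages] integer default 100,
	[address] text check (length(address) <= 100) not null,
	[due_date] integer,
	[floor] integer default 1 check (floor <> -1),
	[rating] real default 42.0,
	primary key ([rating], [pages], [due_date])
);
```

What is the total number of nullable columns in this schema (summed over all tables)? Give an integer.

branches: 4 nullable (title, language, copy_no, rating — PK (due_date) and explicit NOT NULL columns excluded).
loans: 0 nullable (none — PK (loan_id) and explicit NOT NULL columns excluded).
publishers: 4 nullable (fee, publisher_id, floor, address — PK (capacity) and explicit NOT NULL columns excluded).
genres: 1 nullable (floor — PK (rating, pages, due_date) and explicit NOT NULL columns excluded).
Total: 4 + 0 + 4 + 1 = 9.

9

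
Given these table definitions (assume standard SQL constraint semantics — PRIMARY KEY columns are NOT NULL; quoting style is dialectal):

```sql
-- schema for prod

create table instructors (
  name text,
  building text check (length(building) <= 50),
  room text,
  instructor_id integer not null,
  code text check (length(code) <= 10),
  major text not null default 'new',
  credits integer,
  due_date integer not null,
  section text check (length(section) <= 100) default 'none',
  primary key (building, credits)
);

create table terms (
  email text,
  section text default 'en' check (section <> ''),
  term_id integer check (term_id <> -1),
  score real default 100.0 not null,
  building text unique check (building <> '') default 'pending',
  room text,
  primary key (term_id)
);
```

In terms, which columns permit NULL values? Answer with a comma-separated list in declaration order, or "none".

email, section, building, room

- email: no NOT NULL constraint applies → nullable.
- section: CHECK does not forbid NULL (a CHECK constraint passes when its expression is NULL) → nullable.
- term_id: part of the PRIMARY KEY, which implies NOT NULL → not nullable.
- score: declared NOT NULL → not nullable.
- building: CHECK does not forbid NULL (a CHECK constraint passes when its expression is NULL) → nullable.
- room: no NOT NULL constraint applies → nullable.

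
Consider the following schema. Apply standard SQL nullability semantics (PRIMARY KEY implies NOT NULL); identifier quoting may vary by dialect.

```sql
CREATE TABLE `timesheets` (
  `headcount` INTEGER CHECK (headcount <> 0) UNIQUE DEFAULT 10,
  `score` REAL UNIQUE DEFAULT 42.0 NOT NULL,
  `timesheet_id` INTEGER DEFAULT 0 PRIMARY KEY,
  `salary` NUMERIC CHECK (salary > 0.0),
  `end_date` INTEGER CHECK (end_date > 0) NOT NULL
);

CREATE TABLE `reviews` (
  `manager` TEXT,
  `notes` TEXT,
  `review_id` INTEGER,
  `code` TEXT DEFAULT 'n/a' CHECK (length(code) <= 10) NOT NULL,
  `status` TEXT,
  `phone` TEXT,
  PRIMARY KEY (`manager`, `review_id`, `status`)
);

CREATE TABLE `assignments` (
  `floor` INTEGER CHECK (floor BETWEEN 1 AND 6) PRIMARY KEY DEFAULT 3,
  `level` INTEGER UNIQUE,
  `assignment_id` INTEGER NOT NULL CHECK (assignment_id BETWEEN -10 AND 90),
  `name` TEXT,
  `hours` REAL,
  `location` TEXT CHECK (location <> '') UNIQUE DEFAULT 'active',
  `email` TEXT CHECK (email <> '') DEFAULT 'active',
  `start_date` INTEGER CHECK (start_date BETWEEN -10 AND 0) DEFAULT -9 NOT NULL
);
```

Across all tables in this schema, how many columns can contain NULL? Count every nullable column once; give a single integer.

timesheets: 2 nullable (headcount, salary — PK (timesheet_id) and explicit NOT NULL columns excluded).
reviews: 2 nullable (notes, phone — PK (manager, review_id, status) and explicit NOT NULL columns excluded).
assignments: 5 nullable (level, name, hours, location, email — PK (floor) and explicit NOT NULL columns excluded).
Total: 2 + 2 + 5 = 9.

9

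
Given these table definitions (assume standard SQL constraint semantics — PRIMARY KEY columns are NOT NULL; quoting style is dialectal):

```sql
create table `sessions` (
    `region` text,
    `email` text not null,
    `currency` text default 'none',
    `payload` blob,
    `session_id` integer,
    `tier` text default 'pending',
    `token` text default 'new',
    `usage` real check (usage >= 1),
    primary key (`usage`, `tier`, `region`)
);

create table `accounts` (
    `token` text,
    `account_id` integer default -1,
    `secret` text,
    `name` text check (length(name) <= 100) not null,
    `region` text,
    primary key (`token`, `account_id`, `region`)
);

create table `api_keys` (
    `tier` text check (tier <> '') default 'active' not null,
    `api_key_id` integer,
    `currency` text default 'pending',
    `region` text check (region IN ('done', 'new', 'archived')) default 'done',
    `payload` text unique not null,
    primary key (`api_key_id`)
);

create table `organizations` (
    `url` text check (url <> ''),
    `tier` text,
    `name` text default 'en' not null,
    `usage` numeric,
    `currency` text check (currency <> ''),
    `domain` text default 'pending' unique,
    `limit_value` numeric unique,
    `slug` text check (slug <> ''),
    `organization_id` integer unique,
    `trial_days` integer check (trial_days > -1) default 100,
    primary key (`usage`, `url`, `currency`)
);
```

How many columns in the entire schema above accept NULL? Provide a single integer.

13

sessions: 4 nullable (currency, payload, session_id, token — PK (usage, tier, region) and explicit NOT NULL columns excluded).
accounts: 1 nullable (secret — PK (token, account_id, region) and explicit NOT NULL columns excluded).
api_keys: 2 nullable (currency, region — PK (api_key_id) and explicit NOT NULL columns excluded).
organizations: 6 nullable (tier, domain, limit_value, slug, organization_id, trial_days — PK (usage, url, currency) and explicit NOT NULL columns excluded).
Total: 4 + 1 + 2 + 6 = 13.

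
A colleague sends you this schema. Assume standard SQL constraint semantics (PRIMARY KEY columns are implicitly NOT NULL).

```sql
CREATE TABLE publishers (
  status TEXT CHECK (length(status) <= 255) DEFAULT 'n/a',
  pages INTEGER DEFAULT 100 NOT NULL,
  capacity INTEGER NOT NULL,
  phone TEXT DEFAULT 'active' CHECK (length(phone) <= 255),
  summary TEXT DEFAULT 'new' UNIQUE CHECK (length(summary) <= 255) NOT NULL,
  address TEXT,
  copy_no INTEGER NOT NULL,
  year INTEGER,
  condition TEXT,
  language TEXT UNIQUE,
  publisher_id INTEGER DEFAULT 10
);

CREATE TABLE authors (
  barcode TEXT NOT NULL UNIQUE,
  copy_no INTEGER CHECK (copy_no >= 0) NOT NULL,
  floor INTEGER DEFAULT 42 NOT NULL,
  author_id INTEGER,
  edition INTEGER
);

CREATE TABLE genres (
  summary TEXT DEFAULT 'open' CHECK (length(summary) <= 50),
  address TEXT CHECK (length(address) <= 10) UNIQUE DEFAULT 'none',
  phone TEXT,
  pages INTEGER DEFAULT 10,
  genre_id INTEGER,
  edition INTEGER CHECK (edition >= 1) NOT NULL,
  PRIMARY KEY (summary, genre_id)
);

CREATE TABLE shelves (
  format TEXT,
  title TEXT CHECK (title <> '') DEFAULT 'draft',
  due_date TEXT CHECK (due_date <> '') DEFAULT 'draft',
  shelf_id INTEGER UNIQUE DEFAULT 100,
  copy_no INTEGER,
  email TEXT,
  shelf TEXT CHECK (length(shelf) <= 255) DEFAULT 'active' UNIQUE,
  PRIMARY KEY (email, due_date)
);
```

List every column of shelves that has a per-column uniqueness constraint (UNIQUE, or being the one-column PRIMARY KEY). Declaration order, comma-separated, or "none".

- format: no UNIQUE or single-column PK constraint.
- title: no UNIQUE or single-column PK constraint.
- due_date: part of a composite PRIMARY KEY — only the tuple is unique, not this column on its own.
- shelf_id: declared UNIQUE → unique.
- copy_no: no UNIQUE or single-column PK constraint.
- email: part of a composite PRIMARY KEY — only the tuple is unique, not this column on its own.
- shelf: declared UNIQUE → unique.

shelf_id, shelf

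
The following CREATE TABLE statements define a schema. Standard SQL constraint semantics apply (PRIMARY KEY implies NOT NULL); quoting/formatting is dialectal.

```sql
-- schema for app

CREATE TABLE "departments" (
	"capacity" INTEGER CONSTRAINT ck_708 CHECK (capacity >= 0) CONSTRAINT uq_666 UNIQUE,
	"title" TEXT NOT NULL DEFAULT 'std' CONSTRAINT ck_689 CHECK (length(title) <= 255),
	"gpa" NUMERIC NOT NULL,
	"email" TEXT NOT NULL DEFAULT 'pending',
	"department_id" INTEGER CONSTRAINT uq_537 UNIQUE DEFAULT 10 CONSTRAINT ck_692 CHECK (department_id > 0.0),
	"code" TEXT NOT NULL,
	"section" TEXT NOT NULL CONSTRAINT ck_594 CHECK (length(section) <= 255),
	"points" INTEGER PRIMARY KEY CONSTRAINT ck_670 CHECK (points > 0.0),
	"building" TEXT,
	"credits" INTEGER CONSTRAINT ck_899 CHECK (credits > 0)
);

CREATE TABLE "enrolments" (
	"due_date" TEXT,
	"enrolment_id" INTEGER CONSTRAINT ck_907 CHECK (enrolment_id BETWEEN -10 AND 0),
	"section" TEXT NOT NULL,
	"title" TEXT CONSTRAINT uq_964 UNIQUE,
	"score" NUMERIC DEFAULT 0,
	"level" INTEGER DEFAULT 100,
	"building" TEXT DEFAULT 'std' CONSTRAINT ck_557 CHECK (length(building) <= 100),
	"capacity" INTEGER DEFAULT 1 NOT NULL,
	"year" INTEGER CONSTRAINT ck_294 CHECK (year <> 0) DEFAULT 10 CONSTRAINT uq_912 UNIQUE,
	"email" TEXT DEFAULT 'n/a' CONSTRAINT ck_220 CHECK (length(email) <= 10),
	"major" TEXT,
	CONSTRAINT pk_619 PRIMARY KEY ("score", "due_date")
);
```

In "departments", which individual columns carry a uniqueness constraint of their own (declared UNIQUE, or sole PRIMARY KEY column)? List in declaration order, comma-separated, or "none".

- capacity: declared UNIQUE → unique.
- title: no UNIQUE or single-column PK constraint.
- gpa: no UNIQUE or single-column PK constraint.
- email: no UNIQUE or single-column PK constraint.
- department_id: declared UNIQUE → unique.
- code: no UNIQUE or single-column PK constraint.
- section: no UNIQUE or single-column PK constraint.
- points: single-column PRIMARY KEY → unique.
- building: no UNIQUE or single-column PK constraint.
- credits: no UNIQUE or single-column PK constraint.

capacity, department_id, points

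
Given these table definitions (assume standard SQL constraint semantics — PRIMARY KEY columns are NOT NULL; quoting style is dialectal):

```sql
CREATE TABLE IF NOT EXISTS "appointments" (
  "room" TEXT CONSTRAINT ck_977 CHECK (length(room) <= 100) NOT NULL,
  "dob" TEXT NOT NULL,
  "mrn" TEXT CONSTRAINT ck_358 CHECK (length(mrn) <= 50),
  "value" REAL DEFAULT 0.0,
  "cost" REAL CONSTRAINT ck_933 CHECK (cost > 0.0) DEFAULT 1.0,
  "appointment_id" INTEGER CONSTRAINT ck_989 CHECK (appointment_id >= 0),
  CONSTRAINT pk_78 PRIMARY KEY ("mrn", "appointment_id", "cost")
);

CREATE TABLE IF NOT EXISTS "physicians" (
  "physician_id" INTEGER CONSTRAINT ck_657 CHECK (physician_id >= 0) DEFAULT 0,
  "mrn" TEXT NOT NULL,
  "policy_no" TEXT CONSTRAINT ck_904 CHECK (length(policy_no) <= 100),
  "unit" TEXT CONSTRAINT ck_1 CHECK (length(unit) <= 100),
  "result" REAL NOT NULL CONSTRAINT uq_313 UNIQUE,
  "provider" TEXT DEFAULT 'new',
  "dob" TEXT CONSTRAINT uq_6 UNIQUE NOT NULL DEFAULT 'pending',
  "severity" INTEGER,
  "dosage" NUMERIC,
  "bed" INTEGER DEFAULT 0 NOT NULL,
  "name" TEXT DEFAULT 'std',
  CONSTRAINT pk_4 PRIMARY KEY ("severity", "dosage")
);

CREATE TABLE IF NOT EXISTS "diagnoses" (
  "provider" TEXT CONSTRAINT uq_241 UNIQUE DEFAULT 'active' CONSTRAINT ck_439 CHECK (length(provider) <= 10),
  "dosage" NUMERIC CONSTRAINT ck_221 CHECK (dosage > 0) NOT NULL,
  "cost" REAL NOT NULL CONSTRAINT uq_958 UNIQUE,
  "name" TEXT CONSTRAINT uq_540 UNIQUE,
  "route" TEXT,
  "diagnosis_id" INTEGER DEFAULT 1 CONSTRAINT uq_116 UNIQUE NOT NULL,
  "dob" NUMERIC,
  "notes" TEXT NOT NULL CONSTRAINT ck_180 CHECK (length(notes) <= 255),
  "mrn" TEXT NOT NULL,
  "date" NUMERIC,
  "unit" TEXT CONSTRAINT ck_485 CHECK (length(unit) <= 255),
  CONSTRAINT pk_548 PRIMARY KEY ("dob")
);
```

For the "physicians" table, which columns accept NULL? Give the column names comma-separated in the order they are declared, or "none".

- physician_id: CHECK does not forbid NULL (a CHECK constraint passes when its expression is NULL) → nullable.
- mrn: declared NOT NULL → not nullable.
- policy_no: CHECK does not forbid NULL (a CHECK constraint passes when its expression is NULL) → nullable.
- unit: CHECK does not forbid NULL (a CHECK constraint passes when its expression is NULL) → nullable.
- result: declared NOT NULL → not nullable.
- provider: DEFAULT only fills an omitted column; an explicit NULL is still allowed → nullable.
- dob: declared NOT NULL → not nullable.
- severity: part of the PRIMARY KEY, which implies NOT NULL → not nullable.
- dosage: part of the PRIMARY KEY, which implies NOT NULL → not nullable.
- bed: declared NOT NULL → not nullable.
- name: DEFAULT only fills an omitted column; an explicit NULL is still allowed → nullable.

physician_id, policy_no, unit, provider, name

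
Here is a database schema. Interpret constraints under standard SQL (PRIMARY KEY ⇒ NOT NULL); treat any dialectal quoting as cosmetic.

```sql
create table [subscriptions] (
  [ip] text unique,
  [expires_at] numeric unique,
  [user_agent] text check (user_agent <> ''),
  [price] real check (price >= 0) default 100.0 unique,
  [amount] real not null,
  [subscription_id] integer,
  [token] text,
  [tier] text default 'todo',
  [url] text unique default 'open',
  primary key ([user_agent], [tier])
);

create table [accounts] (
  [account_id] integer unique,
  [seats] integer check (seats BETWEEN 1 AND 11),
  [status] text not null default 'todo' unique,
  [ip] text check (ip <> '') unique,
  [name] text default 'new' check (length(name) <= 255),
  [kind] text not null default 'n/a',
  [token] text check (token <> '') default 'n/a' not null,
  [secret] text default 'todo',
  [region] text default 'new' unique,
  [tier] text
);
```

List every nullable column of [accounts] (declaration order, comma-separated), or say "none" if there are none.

account_id, seats, ip, name, secret, region, tier

- account_id: UNIQUE does not imply NOT NULL → nullable.
- seats: CHECK does not forbid NULL (a CHECK constraint passes when its expression is NULL) → nullable.
- status: declared NOT NULL → not nullable.
- ip: CHECK does not forbid NULL (a CHECK constraint passes when its expression is NULL) → nullable.
- name: CHECK does not forbid NULL (a CHECK constraint passes when its expression is NULL) → nullable.
- kind: declared NOT NULL → not nullable.
- token: declared NOT NULL → not nullable.
- secret: DEFAULT only fills an omitted column; an explicit NULL is still allowed → nullable.
- region: UNIQUE does not imply NOT NULL → nullable.
- tier: no NOT NULL constraint applies → nullable.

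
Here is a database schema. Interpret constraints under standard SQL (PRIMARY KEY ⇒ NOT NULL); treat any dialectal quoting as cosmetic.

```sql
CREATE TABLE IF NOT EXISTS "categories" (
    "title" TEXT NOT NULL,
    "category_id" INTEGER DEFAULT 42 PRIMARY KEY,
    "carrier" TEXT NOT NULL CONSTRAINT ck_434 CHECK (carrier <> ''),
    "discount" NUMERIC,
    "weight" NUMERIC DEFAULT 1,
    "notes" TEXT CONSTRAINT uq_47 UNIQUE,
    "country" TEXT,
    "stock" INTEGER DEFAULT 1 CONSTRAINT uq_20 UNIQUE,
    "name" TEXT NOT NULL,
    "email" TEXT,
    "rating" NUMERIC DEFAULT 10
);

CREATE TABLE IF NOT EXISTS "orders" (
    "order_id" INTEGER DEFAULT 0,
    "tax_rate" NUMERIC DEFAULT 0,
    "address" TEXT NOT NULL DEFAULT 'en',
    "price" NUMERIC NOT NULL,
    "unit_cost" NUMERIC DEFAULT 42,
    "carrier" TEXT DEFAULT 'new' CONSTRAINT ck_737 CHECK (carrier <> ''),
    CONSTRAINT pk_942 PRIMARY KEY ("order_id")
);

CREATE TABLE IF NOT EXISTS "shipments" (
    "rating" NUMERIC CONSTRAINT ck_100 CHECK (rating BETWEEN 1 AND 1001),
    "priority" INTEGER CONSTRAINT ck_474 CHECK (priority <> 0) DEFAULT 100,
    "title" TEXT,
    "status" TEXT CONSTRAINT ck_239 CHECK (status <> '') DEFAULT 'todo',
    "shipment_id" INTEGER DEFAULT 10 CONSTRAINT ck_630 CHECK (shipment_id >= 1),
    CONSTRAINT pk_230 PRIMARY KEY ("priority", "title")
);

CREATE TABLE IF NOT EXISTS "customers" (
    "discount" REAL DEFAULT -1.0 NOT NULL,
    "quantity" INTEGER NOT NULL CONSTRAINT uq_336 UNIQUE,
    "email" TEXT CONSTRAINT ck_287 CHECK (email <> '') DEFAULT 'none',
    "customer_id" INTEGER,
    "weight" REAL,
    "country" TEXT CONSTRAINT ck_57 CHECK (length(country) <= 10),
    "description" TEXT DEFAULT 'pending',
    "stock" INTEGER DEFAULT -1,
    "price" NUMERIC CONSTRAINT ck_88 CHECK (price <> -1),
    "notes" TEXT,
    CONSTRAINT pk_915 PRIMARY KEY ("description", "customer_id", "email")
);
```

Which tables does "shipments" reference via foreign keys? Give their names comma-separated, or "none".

No column in shipments has a REFERENCES clause.

none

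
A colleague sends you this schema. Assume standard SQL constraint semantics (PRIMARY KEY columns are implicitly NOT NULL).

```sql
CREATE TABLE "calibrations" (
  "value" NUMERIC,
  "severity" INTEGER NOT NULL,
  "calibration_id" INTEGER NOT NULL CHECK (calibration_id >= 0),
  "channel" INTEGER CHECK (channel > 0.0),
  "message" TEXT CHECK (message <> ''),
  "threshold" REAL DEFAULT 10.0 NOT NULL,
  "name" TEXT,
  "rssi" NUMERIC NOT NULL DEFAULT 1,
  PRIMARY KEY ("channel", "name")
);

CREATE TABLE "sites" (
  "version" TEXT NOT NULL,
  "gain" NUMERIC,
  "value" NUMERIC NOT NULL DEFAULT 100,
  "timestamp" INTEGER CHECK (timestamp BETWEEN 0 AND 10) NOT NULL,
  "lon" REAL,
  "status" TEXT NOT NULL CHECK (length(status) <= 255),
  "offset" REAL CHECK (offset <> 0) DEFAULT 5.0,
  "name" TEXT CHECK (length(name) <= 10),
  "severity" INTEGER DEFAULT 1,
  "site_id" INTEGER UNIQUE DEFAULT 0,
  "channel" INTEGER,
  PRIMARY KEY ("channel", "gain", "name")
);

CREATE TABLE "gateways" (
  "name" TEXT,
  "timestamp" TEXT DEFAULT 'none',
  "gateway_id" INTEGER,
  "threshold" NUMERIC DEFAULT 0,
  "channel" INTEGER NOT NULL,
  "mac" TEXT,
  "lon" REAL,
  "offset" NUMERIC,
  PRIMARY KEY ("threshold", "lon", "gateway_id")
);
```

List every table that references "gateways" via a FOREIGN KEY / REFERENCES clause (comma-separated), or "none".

none

No REFERENCES clause anywhere in the schema names gateways.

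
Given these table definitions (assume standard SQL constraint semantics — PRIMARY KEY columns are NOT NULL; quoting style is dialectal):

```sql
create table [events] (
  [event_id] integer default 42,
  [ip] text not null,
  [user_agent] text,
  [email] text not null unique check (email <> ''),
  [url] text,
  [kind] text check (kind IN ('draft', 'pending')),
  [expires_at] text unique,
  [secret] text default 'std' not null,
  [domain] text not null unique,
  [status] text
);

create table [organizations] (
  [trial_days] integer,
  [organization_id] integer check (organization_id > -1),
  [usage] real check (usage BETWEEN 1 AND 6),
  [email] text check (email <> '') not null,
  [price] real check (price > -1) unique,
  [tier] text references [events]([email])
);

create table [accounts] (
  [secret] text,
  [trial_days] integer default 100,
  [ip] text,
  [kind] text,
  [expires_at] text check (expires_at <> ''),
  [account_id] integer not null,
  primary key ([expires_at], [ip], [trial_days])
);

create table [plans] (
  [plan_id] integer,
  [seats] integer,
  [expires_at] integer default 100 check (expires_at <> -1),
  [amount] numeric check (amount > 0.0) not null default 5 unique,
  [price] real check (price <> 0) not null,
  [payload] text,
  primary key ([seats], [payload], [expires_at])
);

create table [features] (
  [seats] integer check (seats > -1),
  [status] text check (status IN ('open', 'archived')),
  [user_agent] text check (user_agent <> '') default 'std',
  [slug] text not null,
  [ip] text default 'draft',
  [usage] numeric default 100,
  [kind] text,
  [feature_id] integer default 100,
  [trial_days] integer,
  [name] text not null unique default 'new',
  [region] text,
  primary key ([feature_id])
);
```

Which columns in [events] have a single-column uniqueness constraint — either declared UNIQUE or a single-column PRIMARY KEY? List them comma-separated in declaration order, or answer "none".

- event_id: no UNIQUE or single-column PK constraint.
- ip: no UNIQUE or single-column PK constraint.
- user_agent: no UNIQUE or single-column PK constraint.
- email: declared UNIQUE → unique.
- url: no UNIQUE or single-column PK constraint.
- kind: no UNIQUE or single-column PK constraint.
- expires_at: declared UNIQUE → unique.
- secret: no UNIQUE or single-column PK constraint.
- domain: declared UNIQUE → unique.
- status: no UNIQUE or single-column PK constraint.

email, expires_at, domain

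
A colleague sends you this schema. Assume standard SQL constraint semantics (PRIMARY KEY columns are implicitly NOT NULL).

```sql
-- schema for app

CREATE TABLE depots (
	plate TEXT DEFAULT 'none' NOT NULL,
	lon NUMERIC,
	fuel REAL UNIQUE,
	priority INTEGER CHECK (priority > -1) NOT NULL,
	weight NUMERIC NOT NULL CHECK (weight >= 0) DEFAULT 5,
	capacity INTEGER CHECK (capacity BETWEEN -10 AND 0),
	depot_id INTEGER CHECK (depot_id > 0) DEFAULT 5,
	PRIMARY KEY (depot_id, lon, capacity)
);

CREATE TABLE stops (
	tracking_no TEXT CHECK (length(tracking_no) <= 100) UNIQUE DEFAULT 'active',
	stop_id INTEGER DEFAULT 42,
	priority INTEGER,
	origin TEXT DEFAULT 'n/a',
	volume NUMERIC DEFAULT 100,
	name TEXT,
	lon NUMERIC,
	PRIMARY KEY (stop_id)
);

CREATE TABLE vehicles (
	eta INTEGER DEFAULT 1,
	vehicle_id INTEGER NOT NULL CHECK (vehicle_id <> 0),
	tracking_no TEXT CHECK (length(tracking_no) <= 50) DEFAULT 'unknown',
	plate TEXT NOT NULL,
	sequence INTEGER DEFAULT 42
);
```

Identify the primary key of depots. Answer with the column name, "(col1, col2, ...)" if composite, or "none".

A table-level PRIMARY KEY clause names 3 columns: depot_id, lon, capacity.
This is a composite key — the combination is unique, not each column individually.

(depot_id, lon, capacity)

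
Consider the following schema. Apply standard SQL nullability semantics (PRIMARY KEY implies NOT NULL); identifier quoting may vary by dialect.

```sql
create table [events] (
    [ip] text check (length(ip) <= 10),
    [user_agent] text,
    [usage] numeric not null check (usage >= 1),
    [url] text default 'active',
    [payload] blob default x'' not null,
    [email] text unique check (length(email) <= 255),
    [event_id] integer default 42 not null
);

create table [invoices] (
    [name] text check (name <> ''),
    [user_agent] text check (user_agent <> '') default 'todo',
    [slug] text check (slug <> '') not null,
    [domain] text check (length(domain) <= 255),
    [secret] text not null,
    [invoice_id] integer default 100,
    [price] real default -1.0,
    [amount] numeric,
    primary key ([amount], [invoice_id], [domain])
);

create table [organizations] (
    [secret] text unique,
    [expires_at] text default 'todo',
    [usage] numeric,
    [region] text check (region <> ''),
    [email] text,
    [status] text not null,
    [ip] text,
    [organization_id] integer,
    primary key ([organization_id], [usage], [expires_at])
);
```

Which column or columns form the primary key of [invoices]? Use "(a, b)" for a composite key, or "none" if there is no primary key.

(amount, invoice_id, domain)

A table-level PRIMARY KEY clause names 3 columns: amount, invoice_id, domain.
This is a composite key — the combination is unique, not each column individually.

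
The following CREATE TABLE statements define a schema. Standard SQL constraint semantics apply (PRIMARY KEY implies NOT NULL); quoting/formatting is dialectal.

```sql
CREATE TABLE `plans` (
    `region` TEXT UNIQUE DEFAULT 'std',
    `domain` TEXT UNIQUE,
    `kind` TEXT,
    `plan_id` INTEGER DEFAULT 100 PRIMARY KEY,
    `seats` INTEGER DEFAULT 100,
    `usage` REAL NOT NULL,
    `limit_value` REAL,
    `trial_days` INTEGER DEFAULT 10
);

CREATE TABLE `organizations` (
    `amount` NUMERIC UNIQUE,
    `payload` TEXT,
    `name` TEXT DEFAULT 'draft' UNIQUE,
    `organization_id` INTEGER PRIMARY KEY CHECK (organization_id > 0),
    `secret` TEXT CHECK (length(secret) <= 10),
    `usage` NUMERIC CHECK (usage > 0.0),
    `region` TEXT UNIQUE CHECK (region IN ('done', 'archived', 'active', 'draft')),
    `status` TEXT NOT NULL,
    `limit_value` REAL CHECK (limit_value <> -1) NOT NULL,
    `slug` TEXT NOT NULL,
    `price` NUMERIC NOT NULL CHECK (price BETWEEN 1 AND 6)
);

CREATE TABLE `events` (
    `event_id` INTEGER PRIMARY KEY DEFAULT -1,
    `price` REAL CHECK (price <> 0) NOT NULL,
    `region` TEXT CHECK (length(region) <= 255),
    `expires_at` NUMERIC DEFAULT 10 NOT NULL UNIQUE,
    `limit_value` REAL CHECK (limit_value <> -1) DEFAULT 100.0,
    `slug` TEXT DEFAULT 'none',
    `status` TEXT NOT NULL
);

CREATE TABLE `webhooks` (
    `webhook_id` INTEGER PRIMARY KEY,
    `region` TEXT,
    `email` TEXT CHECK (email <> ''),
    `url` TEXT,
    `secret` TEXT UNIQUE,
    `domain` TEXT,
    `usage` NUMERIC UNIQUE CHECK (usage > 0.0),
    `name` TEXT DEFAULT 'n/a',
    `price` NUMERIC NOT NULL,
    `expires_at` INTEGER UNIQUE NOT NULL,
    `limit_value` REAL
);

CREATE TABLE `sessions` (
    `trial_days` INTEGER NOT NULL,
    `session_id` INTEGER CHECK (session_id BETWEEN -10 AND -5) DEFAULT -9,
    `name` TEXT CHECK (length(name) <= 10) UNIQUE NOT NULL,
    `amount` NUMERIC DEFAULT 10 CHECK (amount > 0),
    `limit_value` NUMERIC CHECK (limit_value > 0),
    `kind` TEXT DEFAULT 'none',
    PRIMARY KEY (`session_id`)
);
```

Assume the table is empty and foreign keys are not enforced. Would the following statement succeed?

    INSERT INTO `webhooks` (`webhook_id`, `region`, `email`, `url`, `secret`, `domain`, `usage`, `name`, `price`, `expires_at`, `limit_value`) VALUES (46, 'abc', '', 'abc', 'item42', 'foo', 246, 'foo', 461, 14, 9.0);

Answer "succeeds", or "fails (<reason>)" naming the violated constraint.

fails (CHECK on email)

The value '' for email violates CHECK (email <> '').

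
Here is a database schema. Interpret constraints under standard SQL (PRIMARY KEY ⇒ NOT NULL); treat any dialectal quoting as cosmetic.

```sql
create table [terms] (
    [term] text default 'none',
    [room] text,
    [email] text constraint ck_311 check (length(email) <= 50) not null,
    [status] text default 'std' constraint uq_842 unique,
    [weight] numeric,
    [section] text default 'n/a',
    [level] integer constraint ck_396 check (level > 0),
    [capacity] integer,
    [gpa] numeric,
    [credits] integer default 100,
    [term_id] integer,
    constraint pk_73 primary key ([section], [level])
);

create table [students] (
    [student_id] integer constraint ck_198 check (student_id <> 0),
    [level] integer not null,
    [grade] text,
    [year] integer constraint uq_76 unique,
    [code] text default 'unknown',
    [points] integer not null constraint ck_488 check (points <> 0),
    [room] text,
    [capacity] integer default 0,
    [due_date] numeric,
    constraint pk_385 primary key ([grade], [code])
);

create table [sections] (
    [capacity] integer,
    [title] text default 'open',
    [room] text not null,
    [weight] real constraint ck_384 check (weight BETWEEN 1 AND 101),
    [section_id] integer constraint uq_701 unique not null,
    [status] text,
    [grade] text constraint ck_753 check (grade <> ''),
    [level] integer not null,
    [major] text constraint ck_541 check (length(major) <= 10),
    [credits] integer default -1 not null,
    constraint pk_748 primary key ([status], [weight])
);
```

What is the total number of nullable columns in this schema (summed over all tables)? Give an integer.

terms: 8 nullable (term, room, status, weight, capacity, gpa, credits, term_id — PK (section, level) and explicit NOT NULL columns excluded).
students: 5 nullable (student_id, year, room, capacity, due_date — PK (grade, code) and explicit NOT NULL columns excluded).
sections: 4 nullable (capacity, title, grade, major — PK (status, weight) and explicit NOT NULL columns excluded).
Total: 8 + 5 + 4 = 17.

17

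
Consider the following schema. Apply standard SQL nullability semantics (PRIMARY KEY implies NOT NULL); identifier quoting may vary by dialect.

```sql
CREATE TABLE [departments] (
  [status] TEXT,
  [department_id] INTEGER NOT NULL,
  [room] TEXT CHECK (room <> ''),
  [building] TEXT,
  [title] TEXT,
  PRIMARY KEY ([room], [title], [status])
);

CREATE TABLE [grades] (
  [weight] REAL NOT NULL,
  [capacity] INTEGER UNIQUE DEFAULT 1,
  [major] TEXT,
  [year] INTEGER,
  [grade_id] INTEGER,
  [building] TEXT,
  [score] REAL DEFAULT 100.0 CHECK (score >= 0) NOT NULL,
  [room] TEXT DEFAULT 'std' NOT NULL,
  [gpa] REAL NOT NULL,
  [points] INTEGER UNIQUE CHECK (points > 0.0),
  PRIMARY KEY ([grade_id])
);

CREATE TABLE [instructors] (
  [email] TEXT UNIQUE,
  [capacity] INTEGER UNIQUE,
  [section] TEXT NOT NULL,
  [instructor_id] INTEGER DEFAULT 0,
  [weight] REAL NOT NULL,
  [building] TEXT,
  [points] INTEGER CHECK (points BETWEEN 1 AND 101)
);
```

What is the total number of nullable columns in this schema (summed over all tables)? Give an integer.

11

departments: 1 nullable (building — PK (room, title, status) and explicit NOT NULL columns excluded).
grades: 5 nullable (capacity, major, year, building, points — PK (grade_id) and explicit NOT NULL columns excluded).
instructors: 5 nullable (email, capacity, instructor_id, building, points — PK none and explicit NOT NULL columns excluded).
Total: 1 + 5 + 5 = 11.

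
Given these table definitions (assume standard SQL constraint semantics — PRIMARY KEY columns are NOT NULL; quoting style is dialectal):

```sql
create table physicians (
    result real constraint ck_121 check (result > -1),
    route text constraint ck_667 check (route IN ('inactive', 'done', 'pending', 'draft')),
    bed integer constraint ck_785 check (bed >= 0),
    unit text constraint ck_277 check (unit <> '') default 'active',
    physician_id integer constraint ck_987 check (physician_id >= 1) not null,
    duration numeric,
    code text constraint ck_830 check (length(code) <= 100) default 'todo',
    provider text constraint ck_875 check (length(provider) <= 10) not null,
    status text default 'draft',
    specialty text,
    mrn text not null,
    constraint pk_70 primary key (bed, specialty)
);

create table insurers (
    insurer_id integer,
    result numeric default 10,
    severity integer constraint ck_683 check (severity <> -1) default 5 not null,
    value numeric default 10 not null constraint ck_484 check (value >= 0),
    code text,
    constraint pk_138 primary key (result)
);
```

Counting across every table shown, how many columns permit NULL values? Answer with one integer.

physicians: 6 nullable (result, route, unit, duration, code, status — PK (bed, specialty) and explicit NOT NULL columns excluded).
insurers: 2 nullable (insurer_id, code — PK (result) and explicit NOT NULL columns excluded).
Total: 6 + 2 = 8.

8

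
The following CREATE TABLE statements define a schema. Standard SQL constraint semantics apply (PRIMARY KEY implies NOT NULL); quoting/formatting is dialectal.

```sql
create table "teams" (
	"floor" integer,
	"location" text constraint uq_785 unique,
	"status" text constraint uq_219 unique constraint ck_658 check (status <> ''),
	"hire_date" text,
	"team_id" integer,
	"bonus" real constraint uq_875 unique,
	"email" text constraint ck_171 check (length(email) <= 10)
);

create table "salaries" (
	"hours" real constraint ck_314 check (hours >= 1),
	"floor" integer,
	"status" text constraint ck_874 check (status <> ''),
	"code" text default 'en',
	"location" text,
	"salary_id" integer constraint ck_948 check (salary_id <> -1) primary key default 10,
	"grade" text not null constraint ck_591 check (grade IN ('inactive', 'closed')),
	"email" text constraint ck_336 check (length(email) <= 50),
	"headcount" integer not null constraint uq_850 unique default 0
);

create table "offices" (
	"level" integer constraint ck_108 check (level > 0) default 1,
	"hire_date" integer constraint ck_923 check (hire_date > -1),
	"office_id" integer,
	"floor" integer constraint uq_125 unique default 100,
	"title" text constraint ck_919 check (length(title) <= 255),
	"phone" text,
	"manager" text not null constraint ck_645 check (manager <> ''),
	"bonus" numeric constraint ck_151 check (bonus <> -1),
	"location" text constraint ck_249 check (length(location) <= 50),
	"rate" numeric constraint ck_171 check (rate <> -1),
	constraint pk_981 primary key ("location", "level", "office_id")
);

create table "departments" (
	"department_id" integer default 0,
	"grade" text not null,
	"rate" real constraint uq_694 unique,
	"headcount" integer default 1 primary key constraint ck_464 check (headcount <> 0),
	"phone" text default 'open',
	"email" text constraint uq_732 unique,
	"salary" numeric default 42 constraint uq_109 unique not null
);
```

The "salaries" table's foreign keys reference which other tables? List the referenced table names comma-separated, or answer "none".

No column in salaries has a REFERENCES clause.

none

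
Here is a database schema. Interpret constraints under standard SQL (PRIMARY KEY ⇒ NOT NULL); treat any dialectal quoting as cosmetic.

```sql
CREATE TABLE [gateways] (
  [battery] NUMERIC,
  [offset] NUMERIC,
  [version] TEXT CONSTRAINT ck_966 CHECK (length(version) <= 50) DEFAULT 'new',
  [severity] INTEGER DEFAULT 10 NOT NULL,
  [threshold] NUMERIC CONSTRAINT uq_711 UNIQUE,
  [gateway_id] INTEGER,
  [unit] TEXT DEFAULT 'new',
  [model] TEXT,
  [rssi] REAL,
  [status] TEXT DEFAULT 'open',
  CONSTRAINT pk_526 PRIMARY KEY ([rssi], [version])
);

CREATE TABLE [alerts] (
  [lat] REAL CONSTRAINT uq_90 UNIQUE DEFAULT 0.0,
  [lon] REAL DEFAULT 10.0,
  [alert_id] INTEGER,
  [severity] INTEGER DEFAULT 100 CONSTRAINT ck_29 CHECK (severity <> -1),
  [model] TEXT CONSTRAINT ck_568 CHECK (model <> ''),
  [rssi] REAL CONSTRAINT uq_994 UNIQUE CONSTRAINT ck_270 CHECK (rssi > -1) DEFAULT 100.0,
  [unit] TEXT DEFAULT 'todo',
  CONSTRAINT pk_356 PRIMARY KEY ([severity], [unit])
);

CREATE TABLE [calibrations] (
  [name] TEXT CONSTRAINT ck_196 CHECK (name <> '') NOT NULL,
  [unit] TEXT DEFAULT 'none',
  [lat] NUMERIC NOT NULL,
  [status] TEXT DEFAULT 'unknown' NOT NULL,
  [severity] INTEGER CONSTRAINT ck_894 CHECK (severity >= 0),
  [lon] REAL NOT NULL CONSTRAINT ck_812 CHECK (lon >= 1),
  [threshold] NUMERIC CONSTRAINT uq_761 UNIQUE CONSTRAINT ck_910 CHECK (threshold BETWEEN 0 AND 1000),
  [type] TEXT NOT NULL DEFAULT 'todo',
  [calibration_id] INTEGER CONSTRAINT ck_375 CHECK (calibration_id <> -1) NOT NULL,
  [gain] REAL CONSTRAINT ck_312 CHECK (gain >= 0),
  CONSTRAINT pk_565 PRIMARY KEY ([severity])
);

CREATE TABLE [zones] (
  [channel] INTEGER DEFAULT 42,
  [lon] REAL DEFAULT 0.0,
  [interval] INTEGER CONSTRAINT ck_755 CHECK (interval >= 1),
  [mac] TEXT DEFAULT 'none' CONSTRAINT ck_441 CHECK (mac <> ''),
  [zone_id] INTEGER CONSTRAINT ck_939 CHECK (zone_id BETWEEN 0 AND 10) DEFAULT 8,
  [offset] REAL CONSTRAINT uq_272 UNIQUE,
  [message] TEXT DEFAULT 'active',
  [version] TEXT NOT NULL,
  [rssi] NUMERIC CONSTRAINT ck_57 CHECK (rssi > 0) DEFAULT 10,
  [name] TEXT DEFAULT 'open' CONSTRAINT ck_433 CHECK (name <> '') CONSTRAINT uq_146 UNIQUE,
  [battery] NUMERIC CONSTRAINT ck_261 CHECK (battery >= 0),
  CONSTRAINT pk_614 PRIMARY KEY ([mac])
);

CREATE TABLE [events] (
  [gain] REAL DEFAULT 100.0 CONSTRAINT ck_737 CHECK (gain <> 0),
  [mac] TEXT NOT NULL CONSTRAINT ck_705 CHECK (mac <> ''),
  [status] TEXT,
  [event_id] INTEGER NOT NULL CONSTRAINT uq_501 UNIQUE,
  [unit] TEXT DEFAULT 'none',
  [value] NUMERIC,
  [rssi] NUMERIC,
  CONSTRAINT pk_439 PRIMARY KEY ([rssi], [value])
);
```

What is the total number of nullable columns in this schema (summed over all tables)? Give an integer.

27

gateways: 7 nullable (battery, offset, threshold, gateway_id, unit, model, status — PK (rssi, version) and explicit NOT NULL columns excluded).
alerts: 5 nullable (lat, lon, alert_id, model, rssi — PK (severity, unit) and explicit NOT NULL columns excluded).
calibrations: 3 nullable (unit, threshold, gain — PK (severity) and explicit NOT NULL columns excluded).
zones: 9 nullable (channel, lon, interval, zone_id, offset, message, rssi, name, battery — PK (mac) and explicit NOT NULL columns excluded).
events: 3 nullable (gain, status, unit — PK (rssi, value) and explicit NOT NULL columns excluded).
Total: 7 + 5 + 3 + 9 + 3 = 27.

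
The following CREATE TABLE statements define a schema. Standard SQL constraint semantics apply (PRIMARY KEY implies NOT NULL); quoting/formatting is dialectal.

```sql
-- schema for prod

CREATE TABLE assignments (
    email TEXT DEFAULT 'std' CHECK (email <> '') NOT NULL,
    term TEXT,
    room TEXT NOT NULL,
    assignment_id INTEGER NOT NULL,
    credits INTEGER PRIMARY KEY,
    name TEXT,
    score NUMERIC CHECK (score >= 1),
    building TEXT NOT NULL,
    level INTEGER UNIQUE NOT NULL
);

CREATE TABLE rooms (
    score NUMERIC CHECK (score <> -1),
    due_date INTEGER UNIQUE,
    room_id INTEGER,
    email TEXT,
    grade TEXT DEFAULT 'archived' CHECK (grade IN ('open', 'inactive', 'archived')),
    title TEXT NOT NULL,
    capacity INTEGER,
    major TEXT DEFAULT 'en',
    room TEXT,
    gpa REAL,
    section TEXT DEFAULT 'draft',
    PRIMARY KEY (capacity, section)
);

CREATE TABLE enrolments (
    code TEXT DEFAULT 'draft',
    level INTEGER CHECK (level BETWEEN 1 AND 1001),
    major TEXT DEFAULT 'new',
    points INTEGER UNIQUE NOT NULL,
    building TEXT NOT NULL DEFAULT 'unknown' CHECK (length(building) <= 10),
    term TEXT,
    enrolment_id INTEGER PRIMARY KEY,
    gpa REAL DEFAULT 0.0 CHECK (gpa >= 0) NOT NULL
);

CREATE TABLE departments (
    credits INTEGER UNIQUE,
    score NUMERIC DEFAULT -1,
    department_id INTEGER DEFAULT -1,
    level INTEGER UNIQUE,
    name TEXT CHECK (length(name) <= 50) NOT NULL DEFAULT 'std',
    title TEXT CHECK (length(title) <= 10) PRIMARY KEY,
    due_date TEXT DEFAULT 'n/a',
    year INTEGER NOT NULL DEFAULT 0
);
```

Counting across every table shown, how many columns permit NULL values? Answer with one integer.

20

assignments: 3 nullable (term, name, score — PK (credits) and explicit NOT NULL columns excluded).
rooms: 8 nullable (score, due_date, room_id, email, grade, major, room, gpa — PK (capacity, section) and explicit NOT NULL columns excluded).
enrolments: 4 nullable (code, level, major, term — PK (enrolment_id) and explicit NOT NULL columns excluded).
departments: 5 nullable (credits, score, department_id, level, due_date — PK (title) and explicit NOT NULL columns excluded).
Total: 3 + 8 + 4 + 5 = 20.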